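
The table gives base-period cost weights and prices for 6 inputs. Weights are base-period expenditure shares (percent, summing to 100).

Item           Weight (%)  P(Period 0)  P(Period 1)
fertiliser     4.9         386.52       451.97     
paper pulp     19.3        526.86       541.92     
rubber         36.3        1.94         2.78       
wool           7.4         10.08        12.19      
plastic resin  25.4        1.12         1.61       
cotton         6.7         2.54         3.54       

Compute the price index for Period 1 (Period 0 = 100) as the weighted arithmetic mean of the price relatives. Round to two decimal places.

fertiliser: 4.9 × (451.97/386.52) = 4.9 × 1.169331 = 5.7297
paper pulp: 19.3 × (541.92/526.86) = 19.3 × 1.028584 = 19.8517
rubber: 36.3 × (2.78/1.94) = 36.3 × 1.432990 = 52.0175
wool: 7.4 × (12.19/10.08) = 7.4 × 1.209325 = 8.9490
plastic resin: 25.4 × (1.61/1.12) = 25.4 × 1.437500 = 36.5125
cotton: 6.7 × (3.54/2.54) = 6.7 × 1.393701 = 9.3378
Index = Σ wᵢ·(p₁ᵢ/p₀ᵢ) = 5.7297 + 19.8517 + 52.0175 + 8.9490 + 36.5125 + 9.3378 = 132.3982

132.40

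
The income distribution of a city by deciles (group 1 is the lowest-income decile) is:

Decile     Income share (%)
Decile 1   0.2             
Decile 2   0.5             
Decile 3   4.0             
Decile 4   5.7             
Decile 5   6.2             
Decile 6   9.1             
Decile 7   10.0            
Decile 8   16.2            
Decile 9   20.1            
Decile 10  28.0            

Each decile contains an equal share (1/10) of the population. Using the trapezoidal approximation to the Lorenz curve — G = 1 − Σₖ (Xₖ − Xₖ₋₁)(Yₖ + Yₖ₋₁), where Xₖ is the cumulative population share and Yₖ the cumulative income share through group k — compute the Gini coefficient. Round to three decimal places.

Cumulative income shares Yₖ: 0.0020, 0.0070, 0.0470, 0.1040, 0.1660, 0.2570, 0.3570, 0.5190, 0.7200, 1.0000
Σ (Xₖ−Xₖ₋₁)(Yₖ+Yₖ₋₁) = (1/10)(0.0020+0.0000) + (1/10)(0.0070+0.0020) + (1/10)(0.0470+0.0070) + (1/10)(0.1040+0.0470) + (1/10)(0.1660+0.1040) + (1/10)(0.2570+0.1660) + (1/10)(0.3570+0.2570) + (1/10)(0.5190+0.3570) + (1/10)(0.7200+0.5190) + (1/10)(1.0000+0.7200)
  = 0.0002 + 0.0009 + 0.0054 + 0.0151 + 0.0270 + 0.0423 + 0.0614 + 0.0876 + 0.1239 + 0.1720 = 0.5358
G = 1 − 0.5358 = 0.4642

0.464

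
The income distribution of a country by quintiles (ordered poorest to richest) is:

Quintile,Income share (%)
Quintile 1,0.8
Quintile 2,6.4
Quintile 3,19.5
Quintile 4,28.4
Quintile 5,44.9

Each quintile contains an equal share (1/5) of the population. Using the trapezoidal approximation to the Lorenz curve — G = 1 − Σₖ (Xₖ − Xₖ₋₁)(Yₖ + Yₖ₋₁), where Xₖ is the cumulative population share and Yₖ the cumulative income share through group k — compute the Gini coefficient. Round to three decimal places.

0.441

Cumulative income shares Yₖ: 0.0080, 0.0720, 0.2670, 0.5510, 1.0000
Σ (Xₖ−Xₖ₋₁)(Yₖ+Yₖ₋₁) = (1/5)(0.0080+0.0000) + (1/5)(0.0720+0.0080) + (1/5)(0.2670+0.0720) + (1/5)(0.5510+0.2670) + (1/5)(1.0000+0.5510)
  = 0.0016 + 0.0160 + 0.0678 + 0.1636 + 0.3102 = 0.5592
G = 1 − 0.5592 = 0.4408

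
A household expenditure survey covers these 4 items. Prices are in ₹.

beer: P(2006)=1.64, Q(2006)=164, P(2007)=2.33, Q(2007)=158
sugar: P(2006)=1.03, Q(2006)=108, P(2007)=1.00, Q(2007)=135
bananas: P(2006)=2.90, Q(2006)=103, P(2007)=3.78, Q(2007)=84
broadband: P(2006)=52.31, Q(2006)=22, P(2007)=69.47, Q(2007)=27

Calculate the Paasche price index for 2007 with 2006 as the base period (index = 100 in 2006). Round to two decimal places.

131.26

Paasche price index uses current-period quantities as weights.
ΣP(2007)·Q(2007) = 2.33×158 + 1.00×135 + 3.78×84 + 69.47×27 = 368.14 + 135 + 317.52 + 1875.69 = 2696.35
ΣP(2006)·Q(2007) = 1.64×158 + 1.03×135 + 2.90×84 + 52.31×27 = 259.12 + 139.05 + 243.6 + 1412.37 = 2054.14
Index = 2696.35 / 2054.14 × 100 = 131.2642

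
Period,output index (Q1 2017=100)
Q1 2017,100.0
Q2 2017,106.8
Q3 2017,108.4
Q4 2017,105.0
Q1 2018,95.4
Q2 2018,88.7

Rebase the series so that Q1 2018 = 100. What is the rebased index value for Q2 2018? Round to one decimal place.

Rebased(Q2 2018) = 88.7 / 95.4 × 100 = 92.9769

93.0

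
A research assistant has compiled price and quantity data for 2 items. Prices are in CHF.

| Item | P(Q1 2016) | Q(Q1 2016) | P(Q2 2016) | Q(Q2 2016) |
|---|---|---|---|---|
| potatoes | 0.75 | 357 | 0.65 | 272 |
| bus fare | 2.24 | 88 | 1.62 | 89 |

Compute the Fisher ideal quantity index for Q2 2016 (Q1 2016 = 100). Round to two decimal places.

86.22

Laspeyres component (base-period weights):
ΣP(Q1 2016)Q(Q2 2016) = 0.75×272 + 2.24×89 = 204 + 199.36 = 403.36
ΣP(Q1 2016)Q(Q1 2016) = 0.75×357 + 2.24×88 = 267.75 + 197.12 = 464.87
L = 403.36 / 464.87 × 100 = 86.7683
Paasche component (current-period weights):
ΣP(Q2 2016)Q(Q2 2016) = 0.65×272 + 1.62×89 = 176.8 + 144.18 = 320.98
ΣP(Q2 2016)Q(Q1 2016) = 0.65×357 + 1.62×88 = 232.05 + 142.56 = 374.61
P = 320.98 / 374.61 × 100 = 85.6838
Fisher = √(L × P) = √(86.7683 × 85.6838) = 86.2244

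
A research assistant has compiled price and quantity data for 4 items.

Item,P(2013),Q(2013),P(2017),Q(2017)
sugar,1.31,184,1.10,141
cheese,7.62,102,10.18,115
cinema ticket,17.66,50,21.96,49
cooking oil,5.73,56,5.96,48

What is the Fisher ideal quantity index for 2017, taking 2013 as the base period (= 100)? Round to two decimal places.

Laspeyres component (base-period weights):
ΣP(2013)Q(2017) = 1.31×141 + 7.62×115 + 17.66×49 + 5.73×48 = 184.71 + 876.3 + 865.34 + 275.04 = 2201.39
ΣP(2013)Q(2013) = 1.31×184 + 7.62×102 + 17.66×50 + 5.73×56 = 241.04 + 777.24 + 883 + 320.88 = 2222.16
L = 2201.39 / 2222.16 × 100 = 99.0653
Paasche component (current-period weights):
ΣP(2017)Q(2017) = 1.10×141 + 10.18×115 + 21.96×49 + 5.96×48 = 155.1 + 1170.7 + 1076.04 + 286.08 = 2687.92
ΣP(2017)Q(2013) = 1.10×184 + 10.18×102 + 21.96×50 + 5.96×56 = 202.4 + 1038.36 + 1098 + 333.76 = 2672.52
P = 2687.92 / 2672.52 × 100 = 100.5762
Fisher = √(L × P) = √(99.0653 × 100.5762) = 99.8179

99.82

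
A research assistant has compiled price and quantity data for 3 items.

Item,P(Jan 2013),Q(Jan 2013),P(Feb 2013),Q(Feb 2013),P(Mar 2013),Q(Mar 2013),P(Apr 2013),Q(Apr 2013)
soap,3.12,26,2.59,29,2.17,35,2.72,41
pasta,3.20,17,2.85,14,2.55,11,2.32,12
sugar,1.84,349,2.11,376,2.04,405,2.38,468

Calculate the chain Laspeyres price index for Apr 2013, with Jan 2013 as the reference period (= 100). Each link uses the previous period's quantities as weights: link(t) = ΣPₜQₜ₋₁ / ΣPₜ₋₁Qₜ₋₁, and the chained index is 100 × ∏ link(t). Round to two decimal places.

121.76

Link Jan 2013→Feb 2013:
ΣP(Feb 2013)Q(Jan 2013) = 2.59×26 + 2.85×17 + 2.11×349 = 67.34 + 48.45 + 736.39 = 852.18
ΣP(Jan 2013)Q(Jan 2013) = 3.12×26 + 3.20×17 + 1.84×349 = 81.12 + 54.4 + 642.16 = 777.68
link = 852.18/777.68 = 1.095798
Link Feb 2013→Mar 2013:
ΣP(Mar 2013)Q(Feb 2013) = 2.17×29 + 2.55×14 + 2.04×376 = 62.93 + 35.7 + 767.04 = 865.67
ΣP(Feb 2013)Q(Feb 2013) = 2.59×29 + 2.85×14 + 2.11×376 = 75.11 + 39.9 + 793.36 = 908.37
link = 865.67/908.37 = 0.952993
Link Mar 2013→Apr 2013:
ΣP(Apr 2013)Q(Mar 2013) = 2.72×35 + 2.32×11 + 2.38×405 = 95.2 + 25.52 + 963.9 = 1084.62
ΣP(Mar 2013)Q(Mar 2013) = 2.17×35 + 2.55×11 + 2.04×405 = 75.95 + 28.05 + 826.2 = 930.2
link = 1084.62/930.2 = 1.166007
Chained index = 100 × 1.095798 × 0.952993 × 1.166007 = 121.7647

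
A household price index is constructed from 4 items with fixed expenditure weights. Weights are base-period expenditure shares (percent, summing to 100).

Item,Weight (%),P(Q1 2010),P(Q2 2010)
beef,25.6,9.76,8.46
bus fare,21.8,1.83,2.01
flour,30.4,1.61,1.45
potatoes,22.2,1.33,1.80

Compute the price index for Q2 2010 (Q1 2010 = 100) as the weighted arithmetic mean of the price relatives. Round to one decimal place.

beef: 25.6 × (8.46/9.76) = 25.6 × 0.866803 = 22.1902
bus fare: 21.8 × (2.01/1.83) = 21.8 × 1.098361 = 23.9443
flour: 30.4 × (1.45/1.61) = 30.4 × 0.900621 = 27.3789
potatoes: 22.2 × (1.80/1.33) = 22.2 × 1.353383 = 30.0451
Index = Σ wᵢ·(p₁ᵢ/p₀ᵢ) = 22.1902 + 23.9443 + 27.3789 + 30.0451 = 103.5584

103.6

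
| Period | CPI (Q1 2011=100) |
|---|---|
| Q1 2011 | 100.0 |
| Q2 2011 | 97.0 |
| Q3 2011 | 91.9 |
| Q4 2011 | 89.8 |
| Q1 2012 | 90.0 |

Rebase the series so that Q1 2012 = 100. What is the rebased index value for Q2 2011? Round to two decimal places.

107.78

Rebased(Q2 2011) = 97.0 / 90.0 × 100 = 107.7778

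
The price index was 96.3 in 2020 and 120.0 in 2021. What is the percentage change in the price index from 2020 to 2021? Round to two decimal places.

24.61%

Change = (120.0 − 96.3) / 96.3 × 100
       = 23.7 / 96.3 × 100 = 24.6106%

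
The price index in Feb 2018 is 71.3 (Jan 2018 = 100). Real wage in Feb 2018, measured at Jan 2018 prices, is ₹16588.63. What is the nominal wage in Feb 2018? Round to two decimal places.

Nominal = Real × (Index/100) = 16588.63 × (71.3/100)
        = 16588.63 × 0.713 = 11827.6932

11827.69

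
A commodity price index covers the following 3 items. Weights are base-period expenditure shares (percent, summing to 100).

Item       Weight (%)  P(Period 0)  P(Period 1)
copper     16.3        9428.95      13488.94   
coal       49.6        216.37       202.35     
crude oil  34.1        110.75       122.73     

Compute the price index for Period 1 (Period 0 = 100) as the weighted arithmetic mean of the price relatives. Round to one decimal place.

copper: 16.3 × (13488.94/9428.95) = 16.3 × 1.430588 = 23.3186
coal: 49.6 × (202.35/216.37) = 49.6 × 0.935204 = 46.3861
crude oil: 34.1 × (122.73/110.75) = 34.1 × 1.108172 = 37.7887
Index = Σ wᵢ·(p₁ᵢ/p₀ᵢ) = 23.3186 + 46.3861 + 37.7887 = 107.4933

107.5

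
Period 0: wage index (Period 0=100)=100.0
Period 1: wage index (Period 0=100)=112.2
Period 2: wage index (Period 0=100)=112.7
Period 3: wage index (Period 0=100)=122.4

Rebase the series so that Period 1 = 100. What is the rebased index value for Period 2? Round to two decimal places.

Rebased(Period 2) = 112.7 / 112.2 × 100 = 100.4456

100.45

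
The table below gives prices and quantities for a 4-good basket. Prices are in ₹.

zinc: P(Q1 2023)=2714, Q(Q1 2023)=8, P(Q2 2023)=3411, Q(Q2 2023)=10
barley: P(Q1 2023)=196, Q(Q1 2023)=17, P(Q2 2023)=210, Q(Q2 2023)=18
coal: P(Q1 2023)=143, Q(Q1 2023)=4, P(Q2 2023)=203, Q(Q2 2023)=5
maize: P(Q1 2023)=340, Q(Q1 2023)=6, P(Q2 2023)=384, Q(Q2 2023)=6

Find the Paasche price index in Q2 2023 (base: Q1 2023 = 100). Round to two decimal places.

123.30

Paasche price index uses current-period quantities as weights.
ΣP(Q2 2023)·Q(Q2 2023) = 3411×10 + 210×18 + 203×5 + 384×6 = 34110 + 3780 + 1015 + 2304 = 41209
ΣP(Q1 2023)·Q(Q2 2023) = 2714×10 + 196×18 + 143×5 + 340×6 = 27140 + 3528 + 715 + 2040 = 33423
Index = 41209 / 33423 × 100 = 123.2953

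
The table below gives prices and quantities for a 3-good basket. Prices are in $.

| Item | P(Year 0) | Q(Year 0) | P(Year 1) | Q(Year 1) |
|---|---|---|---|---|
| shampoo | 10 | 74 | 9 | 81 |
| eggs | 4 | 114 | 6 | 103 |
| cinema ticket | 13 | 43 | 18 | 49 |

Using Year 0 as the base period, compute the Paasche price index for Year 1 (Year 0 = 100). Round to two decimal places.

Paasche price index uses current-period quantities as weights.
ΣP(Year 1)·Q(Year 1) = 9×81 + 6×103 + 18×49 = 729 + 618 + 882 = 2229
ΣP(Year 0)·Q(Year 1) = 10×81 + 4×103 + 13×49 = 810 + 412 + 637 = 1859
Index = 2229 / 1859 × 100 = 119.9032

119.90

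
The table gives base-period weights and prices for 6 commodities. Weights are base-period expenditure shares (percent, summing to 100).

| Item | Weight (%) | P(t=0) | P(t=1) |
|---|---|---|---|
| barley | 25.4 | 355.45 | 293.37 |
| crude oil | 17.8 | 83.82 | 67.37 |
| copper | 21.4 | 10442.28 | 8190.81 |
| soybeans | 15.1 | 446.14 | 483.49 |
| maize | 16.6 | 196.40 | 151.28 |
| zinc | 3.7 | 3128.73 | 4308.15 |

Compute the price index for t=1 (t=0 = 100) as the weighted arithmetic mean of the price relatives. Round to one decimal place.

86.3

barley: 25.4 × (293.37/355.45) = 25.4 × 0.825348 = 20.9638
crude oil: 17.8 × (67.37/83.82) = 17.8 × 0.803746 = 14.3067
copper: 21.4 × (8190.81/10442.28) = 21.4 × 0.784389 = 16.7859
soybeans: 15.1 × (483.49/446.14) = 15.1 × 1.083718 = 16.3641
maize: 16.6 × (151.28/196.40) = 16.6 × 0.770265 = 12.7864
zinc: 3.7 × (4308.15/3128.73) = 3.7 × 1.376964 = 5.0948
Index = Σ wᵢ·(p₁ᵢ/p₀ᵢ) = 20.9638 + 14.3067 + 16.7859 + 16.3641 + 12.7864 + 5.0948 = 86.3018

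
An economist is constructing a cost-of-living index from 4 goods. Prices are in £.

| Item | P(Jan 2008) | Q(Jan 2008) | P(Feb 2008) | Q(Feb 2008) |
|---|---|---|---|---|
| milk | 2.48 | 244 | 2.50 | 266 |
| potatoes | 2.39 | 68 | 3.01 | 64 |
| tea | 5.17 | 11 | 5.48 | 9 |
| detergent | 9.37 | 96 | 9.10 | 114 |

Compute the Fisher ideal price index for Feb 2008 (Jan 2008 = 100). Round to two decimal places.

Laspeyres component (base-period weights):
ΣP(Feb 2008)Q(Jan 2008) = 2.50×244 + 3.01×68 + 5.48×11 + 9.10×96 = 610 + 204.68 + 60.28 + 873.6 = 1748.56
ΣP(Jan 2008)Q(Jan 2008) = 2.48×244 + 2.39×68 + 5.17×11 + 9.37×96 = 605.12 + 162.52 + 56.87 + 899.52 = 1724.03
L = 1748.56 / 1724.03 × 100 = 101.4228
Paasche component (current-period weights):
ΣP(Feb 2008)Q(Feb 2008) = 2.50×266 + 3.01×64 + 5.48×9 + 9.10×114 = 665 + 192.64 + 49.32 + 1037.4 = 1944.36
ΣP(Jan 2008)Q(Feb 2008) = 2.48×266 + 2.39×64 + 5.17×9 + 9.37×114 = 659.68 + 152.96 + 46.53 + 1068.18 = 1927.35
P = 1944.36 / 1927.35 × 100 = 100.8826
Fisher = √(L × P) = √(101.4228 × 100.8826) = 101.1523

101.15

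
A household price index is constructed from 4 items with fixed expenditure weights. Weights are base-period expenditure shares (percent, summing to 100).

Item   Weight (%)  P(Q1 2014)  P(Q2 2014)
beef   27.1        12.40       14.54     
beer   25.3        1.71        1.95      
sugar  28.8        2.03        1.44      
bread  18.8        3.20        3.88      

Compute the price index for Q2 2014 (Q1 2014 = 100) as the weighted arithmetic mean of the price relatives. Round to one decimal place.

beef: 27.1 × (14.54/12.40) = 27.1 × 1.172581 = 31.7769
beer: 25.3 × (1.95/1.71) = 25.3 × 1.140351 = 28.8509
sugar: 28.8 × (1.44/2.03) = 28.8 × 0.709360 = 20.4296
bread: 18.8 × (3.88/3.20) = 18.8 × 1.212500 = 22.7950
Index = Σ wᵢ·(p₁ᵢ/p₀ᵢ) = 31.7769 + 28.8509 + 20.4296 + 22.7950 = 103.8524

103.9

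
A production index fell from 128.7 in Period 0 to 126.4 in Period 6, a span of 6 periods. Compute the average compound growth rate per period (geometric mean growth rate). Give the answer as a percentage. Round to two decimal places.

Growth factor = (126.4/128.7)^(1/6) = (0.982129)^(1/6) = 0.996999
Growth rate = 0.996999 − 1 = -0.003001 = -0.3001%

-0.30%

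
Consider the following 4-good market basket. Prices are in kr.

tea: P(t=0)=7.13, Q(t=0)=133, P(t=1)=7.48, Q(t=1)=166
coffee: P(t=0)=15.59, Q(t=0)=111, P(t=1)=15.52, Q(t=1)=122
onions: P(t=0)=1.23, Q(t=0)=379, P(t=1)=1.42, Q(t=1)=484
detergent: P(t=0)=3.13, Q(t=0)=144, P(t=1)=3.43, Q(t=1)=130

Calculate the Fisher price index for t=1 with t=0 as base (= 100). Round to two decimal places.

104.35

Laspeyres component (base-period weights):
ΣP(t=1)Q(t=0) = 7.48×133 + 15.52×111 + 1.42×379 + 3.43×144 = 994.84 + 1722.72 + 538.18 + 493.92 = 3749.66
ΣP(t=0)Q(t=0) = 7.13×133 + 15.59×111 + 1.23×379 + 3.13×144 = 948.29 + 1730.49 + 466.17 + 450.72 = 3595.67
L = 3749.66 / 3595.67 × 100 = 104.2827
Paasche component (current-period weights):
ΣP(t=1)Q(t=1) = 7.48×166 + 15.52×122 + 1.42×484 + 3.43×130 = 1241.68 + 1893.44 + 687.28 + 445.9 = 4268.3
ΣP(t=0)Q(t=1) = 7.13×166 + 15.59×122 + 1.23×484 + 3.13×130 = 1183.58 + 1901.98 + 595.32 + 406.9 = 4087.78
P = 4268.3 / 4087.78 × 100 = 104.4161
Fisher = √(L × P) = √(104.2827 × 104.4161) = 104.3493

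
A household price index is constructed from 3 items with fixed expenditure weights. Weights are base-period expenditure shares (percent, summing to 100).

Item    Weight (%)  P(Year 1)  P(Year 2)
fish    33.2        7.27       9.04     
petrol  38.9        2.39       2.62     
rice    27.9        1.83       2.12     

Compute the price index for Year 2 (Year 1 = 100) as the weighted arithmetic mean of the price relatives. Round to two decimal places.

116.25

fish: 33.2 × (9.04/7.27) = 33.2 × 1.243466 = 41.2831
petrol: 38.9 × (2.62/2.39) = 38.9 × 1.096234 = 42.6435
rice: 27.9 × (2.12/1.83) = 27.9 × 1.158470 = 32.3213
Index = Σ wᵢ·(p₁ᵢ/p₀ᵢ) = 41.2831 + 42.6435 + 32.3213 = 116.2479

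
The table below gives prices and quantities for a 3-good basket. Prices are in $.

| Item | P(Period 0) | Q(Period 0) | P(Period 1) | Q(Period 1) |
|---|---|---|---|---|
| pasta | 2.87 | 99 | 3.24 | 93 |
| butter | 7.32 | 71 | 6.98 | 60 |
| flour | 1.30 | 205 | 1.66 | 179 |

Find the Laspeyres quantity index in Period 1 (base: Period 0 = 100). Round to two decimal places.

Laspeyres quantity index uses base-period prices as weights.
ΣP(Period 0)·Q(Period 1) = 2.87×93 + 7.32×60 + 1.30×179 = 266.91 + 439.2 + 232.7 = 938.81
ΣP(Period 0)·Q(Period 0) = 2.87×99 + 7.32×71 + 1.30×205 = 284.13 + 519.72 + 266.5 = 1070.35
Index = 938.81 / 1070.35 × 100 = 87.7106

87.71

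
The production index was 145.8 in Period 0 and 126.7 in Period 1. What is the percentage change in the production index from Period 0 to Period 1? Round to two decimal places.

Change = (126.7 − 145.8) / 145.8 × 100
       = -19.1 / 145.8 × 100 = -13.1001%

-13.10%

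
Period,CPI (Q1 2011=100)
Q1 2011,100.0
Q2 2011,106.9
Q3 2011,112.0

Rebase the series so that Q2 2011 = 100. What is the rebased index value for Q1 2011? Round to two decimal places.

93.55

Rebased(Q1 2011) = 100.0 / 106.9 × 100 = 93.5454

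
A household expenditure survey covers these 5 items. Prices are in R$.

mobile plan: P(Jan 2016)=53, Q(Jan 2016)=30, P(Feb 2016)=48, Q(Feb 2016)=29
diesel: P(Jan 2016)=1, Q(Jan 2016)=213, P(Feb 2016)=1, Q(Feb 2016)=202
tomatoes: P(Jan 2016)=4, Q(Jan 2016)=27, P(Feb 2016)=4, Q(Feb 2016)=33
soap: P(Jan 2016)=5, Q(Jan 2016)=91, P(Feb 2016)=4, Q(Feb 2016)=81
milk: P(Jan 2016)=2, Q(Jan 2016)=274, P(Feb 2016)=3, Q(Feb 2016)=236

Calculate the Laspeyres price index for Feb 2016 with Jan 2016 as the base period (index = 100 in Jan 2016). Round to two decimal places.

Laspeyres price index uses base-period quantities as weights.
ΣP(Feb 2016)·Q(Jan 2016) = 48×30 + 1×213 + 4×27 + 4×91 + 3×274 = 1440 + 213 + 108 + 364 + 822 = 2947
ΣP(Jan 2016)·Q(Jan 2016) = 53×30 + 1×213 + 4×27 + 5×91 + 2×274 = 1590 + 213 + 108 + 455 + 548 = 2914
Index = 2947 / 2914 × 100 = 101.1325

101.13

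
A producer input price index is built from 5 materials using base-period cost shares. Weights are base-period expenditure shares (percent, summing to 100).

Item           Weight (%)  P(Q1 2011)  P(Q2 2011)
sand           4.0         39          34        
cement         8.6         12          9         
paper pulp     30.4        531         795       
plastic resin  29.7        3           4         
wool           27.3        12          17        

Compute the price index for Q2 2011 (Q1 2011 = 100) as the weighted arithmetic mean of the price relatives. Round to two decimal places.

sand: 4.0 × (34/39) = 4.0 × 0.871795 = 3.4872
cement: 8.6 × (9/12) = 8.6 × 0.750000 = 6.4500
paper pulp: 30.4 × (795/531) = 30.4 × 1.497175 = 45.5141
plastic resin: 29.7 × (4/3) = 29.7 × 1.333333 = 39.6000
wool: 27.3 × (17/12) = 27.3 × 1.416667 = 38.6750
Index = Σ wᵢ·(p₁ᵢ/p₀ᵢ) = 3.4872 + 6.4500 + 45.5141 + 39.6000 + 38.6750 = 133.7263

133.73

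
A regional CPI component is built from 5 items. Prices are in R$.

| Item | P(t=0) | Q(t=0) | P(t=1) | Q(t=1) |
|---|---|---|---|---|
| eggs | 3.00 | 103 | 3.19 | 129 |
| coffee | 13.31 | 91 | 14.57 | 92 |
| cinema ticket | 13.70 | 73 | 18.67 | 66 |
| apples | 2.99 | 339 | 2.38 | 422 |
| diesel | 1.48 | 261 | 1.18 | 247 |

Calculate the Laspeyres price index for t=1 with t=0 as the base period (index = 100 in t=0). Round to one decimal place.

105.4

Laspeyres price index uses base-period quantities as weights.
ΣP(t=1)·Q(t=0) = 3.19×103 + 14.57×91 + 18.67×73 + 2.38×339 + 1.18×261 = 328.57 + 1325.87 + 1362.91 + 806.82 + 307.98 = 4132.15
ΣP(t=0)·Q(t=0) = 3.00×103 + 13.31×91 + 13.70×73 + 2.99×339 + 1.48×261 = 309 + 1211.21 + 1000.1 + 1013.61 + 386.28 = 3920.2
Index = 4132.15 / 3920.2 × 100 = 105.4066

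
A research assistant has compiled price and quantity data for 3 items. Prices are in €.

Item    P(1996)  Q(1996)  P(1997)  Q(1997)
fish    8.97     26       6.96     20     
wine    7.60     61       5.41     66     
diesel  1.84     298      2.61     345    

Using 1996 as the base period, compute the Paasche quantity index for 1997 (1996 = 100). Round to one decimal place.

Paasche quantity index uses current-period prices as weights.
ΣP(1997)·Q(1997) = 6.96×20 + 5.41×66 + 2.61×345 = 139.2 + 357.06 + 900.45 = 1396.71
ΣP(1997)·Q(1996) = 6.96×26 + 5.41×61 + 2.61×298 = 180.96 + 330.01 + 777.78 = 1288.75
Index = 1396.71 / 1288.75 × 100 = 108.3771

108.4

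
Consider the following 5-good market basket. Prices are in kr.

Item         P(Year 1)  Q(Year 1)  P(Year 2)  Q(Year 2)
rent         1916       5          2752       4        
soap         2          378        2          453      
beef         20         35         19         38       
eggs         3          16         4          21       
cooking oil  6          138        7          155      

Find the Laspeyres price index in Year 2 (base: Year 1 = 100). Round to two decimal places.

Laspeyres price index uses base-period quantities as weights.
ΣP(Year 2)·Q(Year 1) = 2752×5 + 2×378 + 19×35 + 4×16 + 7×138 = 13760 + 756 + 665 + 64 + 966 = 16211
ΣP(Year 1)·Q(Year 1) = 1916×5 + 2×378 + 20×35 + 3×16 + 6×138 = 9580 + 756 + 700 + 48 + 828 = 11912
Index = 16211 / 11912 × 100 = 136.0897

136.09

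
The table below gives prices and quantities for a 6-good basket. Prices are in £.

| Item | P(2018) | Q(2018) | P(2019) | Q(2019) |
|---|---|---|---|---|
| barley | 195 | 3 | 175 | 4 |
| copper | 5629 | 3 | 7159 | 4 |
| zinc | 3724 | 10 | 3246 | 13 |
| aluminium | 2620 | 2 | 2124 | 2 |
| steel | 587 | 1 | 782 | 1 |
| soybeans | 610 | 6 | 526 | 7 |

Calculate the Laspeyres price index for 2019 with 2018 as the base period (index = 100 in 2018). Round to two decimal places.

97.58

Laspeyres price index uses base-period quantities as weights.
ΣP(2019)·Q(2018) = 175×3 + 7159×3 + 3246×10 + 2124×2 + 782×1 + 526×6 = 525 + 21477 + 32460 + 4248 + 782 + 3156 = 62648
ΣP(2018)·Q(2018) = 195×3 + 5629×3 + 3724×10 + 2620×2 + 587×1 + 610×6 = 585 + 16887 + 37240 + 5240 + 587 + 3660 = 64199
Index = 62648 / 64199 × 100 = 97.5841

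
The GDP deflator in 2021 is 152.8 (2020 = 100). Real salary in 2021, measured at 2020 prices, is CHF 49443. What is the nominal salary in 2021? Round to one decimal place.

75548.9

Nominal = Real × (Index/100) = 49443 × (152.8/100)
        = 49443 × 1.528 = 75548.9040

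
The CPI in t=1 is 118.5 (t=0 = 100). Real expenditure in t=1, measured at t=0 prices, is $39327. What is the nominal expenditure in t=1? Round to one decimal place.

Nominal = Real × (Index/100) = 39327 × (118.5/100)
        = 39327 × 1.185 = 46602.4950

46602.5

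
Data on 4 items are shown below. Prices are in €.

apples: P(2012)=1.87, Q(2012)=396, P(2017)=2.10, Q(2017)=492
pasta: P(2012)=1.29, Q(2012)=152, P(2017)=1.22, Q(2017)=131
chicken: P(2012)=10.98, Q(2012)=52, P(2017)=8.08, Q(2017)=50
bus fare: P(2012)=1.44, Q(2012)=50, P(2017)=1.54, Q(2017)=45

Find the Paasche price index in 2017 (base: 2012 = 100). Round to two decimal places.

97.86

Paasche price index uses current-period quantities as weights.
ΣP(2017)·Q(2017) = 2.10×492 + 1.22×131 + 8.08×50 + 1.54×45 = 1033.2 + 159.82 + 404 + 69.3 = 1666.32
ΣP(2012)·Q(2017) = 1.87×492 + 1.29×131 + 10.98×50 + 1.44×45 = 920.04 + 168.99 + 549 + 64.8 = 1702.83
Index = 1666.32 / 1702.83 × 100 = 97.8559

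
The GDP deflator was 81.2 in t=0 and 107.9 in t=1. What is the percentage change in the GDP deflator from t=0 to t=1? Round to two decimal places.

32.88%

Change = (107.9 − 81.2) / 81.2 × 100
       = 26.7 / 81.2 × 100 = 32.8818%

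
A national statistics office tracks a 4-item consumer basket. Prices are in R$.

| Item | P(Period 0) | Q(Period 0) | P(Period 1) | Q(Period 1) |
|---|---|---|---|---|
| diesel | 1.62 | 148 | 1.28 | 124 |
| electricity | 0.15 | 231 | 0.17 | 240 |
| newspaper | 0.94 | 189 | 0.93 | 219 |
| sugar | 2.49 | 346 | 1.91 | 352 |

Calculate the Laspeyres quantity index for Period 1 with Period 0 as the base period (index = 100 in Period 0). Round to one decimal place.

Laspeyres quantity index uses base-period prices as weights.
ΣP(Period 0)·Q(Period 1) = 1.62×124 + 0.15×240 + 0.94×219 + 2.49×352 = 200.88 + 36 + 205.86 + 876.48 = 1319.22
ΣP(Period 0)·Q(Period 0) = 1.62×148 + 0.15×231 + 0.94×189 + 2.49×346 = 239.76 + 34.65 + 177.66 + 861.54 = 1313.61
Index = 1319.22 / 1313.61 × 100 = 100.4271

100.4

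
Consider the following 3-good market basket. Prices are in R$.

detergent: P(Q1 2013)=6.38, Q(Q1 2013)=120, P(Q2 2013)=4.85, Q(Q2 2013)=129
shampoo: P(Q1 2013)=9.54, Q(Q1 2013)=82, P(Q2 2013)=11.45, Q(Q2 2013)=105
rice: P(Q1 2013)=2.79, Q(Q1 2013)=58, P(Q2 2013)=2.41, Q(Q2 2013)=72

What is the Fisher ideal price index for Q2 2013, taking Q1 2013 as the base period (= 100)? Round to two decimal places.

Laspeyres component (base-period weights):
ΣP(Q2 2013)Q(Q1 2013) = 4.85×120 + 11.45×82 + 2.41×58 = 582 + 938.9 + 139.78 = 1660.68
ΣP(Q1 2013)Q(Q1 2013) = 6.38×120 + 9.54×82 + 2.79×58 = 765.6 + 782.28 + 161.82 = 1709.7
L = 1660.68 / 1709.7 × 100 = 97.1328
Paasche component (current-period weights):
ΣP(Q2 2013)Q(Q2 2013) = 4.85×129 + 11.45×105 + 2.41×72 = 625.65 + 1202.25 + 173.52 = 2001.42
ΣP(Q1 2013)Q(Q2 2013) = 6.38×129 + 9.54×105 + 2.79×72 = 823.02 + 1001.7 + 200.88 = 2025.6
P = 2001.42 / 2025.6 × 100 = 98.8063
Fisher = √(L × P) = √(97.1328 × 98.8063) = 97.9660

97.97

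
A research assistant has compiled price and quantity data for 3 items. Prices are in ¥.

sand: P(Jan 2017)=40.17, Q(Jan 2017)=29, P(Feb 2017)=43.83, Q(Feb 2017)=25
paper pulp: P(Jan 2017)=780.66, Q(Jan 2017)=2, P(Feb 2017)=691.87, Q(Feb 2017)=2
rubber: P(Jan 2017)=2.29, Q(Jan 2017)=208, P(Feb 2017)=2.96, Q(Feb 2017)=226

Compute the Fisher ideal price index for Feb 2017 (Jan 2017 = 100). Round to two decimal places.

Laspeyres component (base-period weights):
ΣP(Feb 2017)Q(Jan 2017) = 43.83×29 + 691.87×2 + 2.96×208 = 1271.07 + 1383.74 + 615.68 = 3270.49
ΣP(Jan 2017)Q(Jan 2017) = 40.17×29 + 780.66×2 + 2.29×208 = 1164.93 + 1561.32 + 476.32 = 3202.57
L = 3270.49 / 3202.57 × 100 = 102.1208
Paasche component (current-period weights):
ΣP(Feb 2017)Q(Feb 2017) = 43.83×25 + 691.87×2 + 2.96×226 = 1095.75 + 1383.74 + 668.96 = 3148.45
ΣP(Jan 2017)Q(Feb 2017) = 40.17×25 + 780.66×2 + 2.29×226 = 1004.25 + 1561.32 + 517.54 = 3083.11
P = 3148.45 / 3083.11 × 100 = 102.1193
Fisher = √(L × P) = √(102.1208 × 102.1193) = 102.1200

102.12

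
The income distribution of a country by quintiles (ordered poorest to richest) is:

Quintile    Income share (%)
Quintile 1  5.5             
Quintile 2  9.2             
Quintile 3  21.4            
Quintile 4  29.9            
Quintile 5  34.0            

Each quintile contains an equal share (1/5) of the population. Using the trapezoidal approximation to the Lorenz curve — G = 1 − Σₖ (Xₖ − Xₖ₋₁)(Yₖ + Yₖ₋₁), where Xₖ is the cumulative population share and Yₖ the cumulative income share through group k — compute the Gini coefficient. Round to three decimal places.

Cumulative income shares Yₖ: 0.0550, 0.1470, 0.3610, 0.6600, 1.0000
Σ (Xₖ−Xₖ₋₁)(Yₖ+Yₖ₋₁) = (1/5)(0.0550+0.0000) + (1/5)(0.1470+0.0550) + (1/5)(0.3610+0.1470) + (1/5)(0.6600+0.3610) + (1/5)(1.0000+0.6600)
  = 0.0110 + 0.0404 + 0.1016 + 0.2042 + 0.3320 = 0.6892
G = 1 − 0.6892 = 0.3108

0.311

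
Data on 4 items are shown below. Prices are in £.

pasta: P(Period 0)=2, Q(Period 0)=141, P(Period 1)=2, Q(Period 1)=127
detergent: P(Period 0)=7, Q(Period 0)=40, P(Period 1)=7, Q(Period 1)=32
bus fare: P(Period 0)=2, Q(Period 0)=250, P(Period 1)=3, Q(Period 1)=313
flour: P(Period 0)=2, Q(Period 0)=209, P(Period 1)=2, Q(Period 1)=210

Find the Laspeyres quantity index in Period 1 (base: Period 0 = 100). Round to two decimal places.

Laspeyres quantity index uses base-period prices as weights.
ΣP(Period 0)·Q(Period 1) = 2×127 + 7×32 + 2×313 + 2×210 = 254 + 224 + 626 + 420 = 1524
ΣP(Period 0)·Q(Period 0) = 2×141 + 7×40 + 2×250 + 2×209 = 282 + 280 + 500 + 418 = 1480
Index = 1524 / 1480 × 100 = 102.9730

102.97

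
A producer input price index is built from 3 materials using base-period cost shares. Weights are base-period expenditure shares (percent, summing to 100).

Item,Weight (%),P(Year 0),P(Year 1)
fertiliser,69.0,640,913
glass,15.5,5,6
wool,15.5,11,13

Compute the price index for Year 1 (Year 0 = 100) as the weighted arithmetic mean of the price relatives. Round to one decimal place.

135.4

fertiliser: 69.0 × (913/640) = 69.0 × 1.426562 = 98.4328
glass: 15.5 × (6/5) = 15.5 × 1.200000 = 18.6000
wool: 15.5 × (13/11) = 15.5 × 1.181818 = 18.3182
Index = Σ wᵢ·(p₁ᵢ/p₀ᵢ) = 98.4328 + 18.6000 + 18.3182 = 135.3510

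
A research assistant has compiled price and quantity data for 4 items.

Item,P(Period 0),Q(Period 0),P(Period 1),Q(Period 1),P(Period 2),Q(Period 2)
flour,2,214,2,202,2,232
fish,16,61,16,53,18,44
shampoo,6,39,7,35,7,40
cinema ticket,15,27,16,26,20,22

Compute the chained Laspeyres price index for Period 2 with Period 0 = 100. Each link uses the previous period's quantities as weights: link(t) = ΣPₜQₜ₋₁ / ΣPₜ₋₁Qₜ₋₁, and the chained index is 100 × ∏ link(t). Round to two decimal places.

114.56

Link Period 0→Period 1:
ΣP(Period 1)Q(Period 0) = 2×214 + 16×61 + 7×39 + 16×27 = 428 + 976 + 273 + 432 = 2109
ΣP(Period 0)Q(Period 0) = 2×214 + 16×61 + 6×39 + 15×27 = 428 + 976 + 234 + 405 = 2043
link = 2109/2043 = 1.032305
Link Period 1→Period 2:
ΣP(Period 2)Q(Period 1) = 2×202 + 18×53 + 7×35 + 20×26 = 404 + 954 + 245 + 520 = 2123
ΣP(Period 1)Q(Period 1) = 2×202 + 16×53 + 7×35 + 16×26 = 404 + 848 + 245 + 416 = 1913
link = 2123/1913 = 1.109775
Chained index = 100 × 1.032305 × 1.109775 = 114.5627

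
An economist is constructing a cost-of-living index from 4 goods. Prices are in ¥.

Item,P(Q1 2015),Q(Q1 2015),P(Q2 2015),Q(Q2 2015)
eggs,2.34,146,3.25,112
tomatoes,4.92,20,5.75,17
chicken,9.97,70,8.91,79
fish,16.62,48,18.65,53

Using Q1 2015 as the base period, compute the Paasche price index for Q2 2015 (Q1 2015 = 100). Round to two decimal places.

106.94

Paasche price index uses current-period quantities as weights.
ΣP(Q2 2015)·Q(Q2 2015) = 3.25×112 + 5.75×17 + 8.91×79 + 18.65×53 = 364 + 97.75 + 703.89 + 988.45 = 2154.09
ΣP(Q1 2015)·Q(Q2 2015) = 2.34×112 + 4.92×17 + 9.97×79 + 16.62×53 = 262.08 + 83.64 + 787.63 + 880.86 = 2014.21
Index = 2154.09 / 2014.21 × 100 = 106.9447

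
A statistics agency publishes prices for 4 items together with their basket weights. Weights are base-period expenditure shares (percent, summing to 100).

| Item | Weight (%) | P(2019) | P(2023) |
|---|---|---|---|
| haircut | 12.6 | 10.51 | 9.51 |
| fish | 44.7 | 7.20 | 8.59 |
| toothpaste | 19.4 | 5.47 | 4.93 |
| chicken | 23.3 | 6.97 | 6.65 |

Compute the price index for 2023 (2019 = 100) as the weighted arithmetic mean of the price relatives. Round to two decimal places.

haircut: 12.6 × (9.51/10.51) = 12.6 × 0.904853 = 11.4011
fish: 44.7 × (8.59/7.20) = 44.7 × 1.193056 = 53.3296
toothpaste: 19.4 × (4.93/5.47) = 19.4 × 0.901280 = 17.4848
chicken: 23.3 × (6.65/6.97) = 23.3 × 0.954089 = 22.2303
Index = Σ wᵢ·(p₁ᵢ/p₀ᵢ) = 11.4011 + 53.3296 + 17.4848 + 22.2303 = 104.4458

104.45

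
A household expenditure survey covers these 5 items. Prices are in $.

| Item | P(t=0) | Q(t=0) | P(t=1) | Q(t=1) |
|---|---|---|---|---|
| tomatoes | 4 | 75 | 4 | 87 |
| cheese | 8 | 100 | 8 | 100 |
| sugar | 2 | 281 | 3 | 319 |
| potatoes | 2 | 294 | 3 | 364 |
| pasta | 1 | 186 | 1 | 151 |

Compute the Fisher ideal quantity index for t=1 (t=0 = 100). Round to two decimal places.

Laspeyres component (base-period weights):
ΣP(t=0)Q(t=1) = 4×87 + 8×100 + 2×319 + 2×364 + 1×151 = 348 + 800 + 638 + 728 + 151 = 2665
ΣP(t=0)Q(t=0) = 4×75 + 8×100 + 2×281 + 2×294 + 1×186 = 300 + 800 + 562 + 588 + 186 = 2436
L = 2665 / 2436 × 100 = 109.4007
Paasche component (current-period weights):
ΣP(t=1)Q(t=1) = 4×87 + 8×100 + 3×319 + 3×364 + 1×151 = 348 + 800 + 957 + 1092 + 151 = 3348
ΣP(t=1)Q(t=0) = 4×75 + 8×100 + 3×281 + 3×294 + 1×186 = 300 + 800 + 843 + 882 + 186 = 3011
P = 3348 / 3011 × 100 = 111.1923
Fisher = √(L × P) = √(109.4007 × 111.1923) = 110.2928

110.29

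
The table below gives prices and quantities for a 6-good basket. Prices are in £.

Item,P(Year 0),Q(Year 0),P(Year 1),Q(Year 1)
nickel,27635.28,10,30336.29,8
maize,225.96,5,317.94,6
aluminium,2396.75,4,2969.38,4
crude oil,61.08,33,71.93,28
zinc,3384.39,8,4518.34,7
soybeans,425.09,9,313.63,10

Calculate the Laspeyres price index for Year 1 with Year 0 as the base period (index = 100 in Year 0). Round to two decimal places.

111.93

Laspeyres price index uses base-period quantities as weights.
ΣP(Year 1)·Q(Year 0) = 30336.29×10 + 317.94×5 + 2969.38×4 + 71.93×33 + 4518.34×8 + 313.63×9 = 303362.9 + 1589.7 + 11877.52 + 2373.69 + 36146.72 + 2822.67 = 358173.2
ΣP(Year 0)·Q(Year 0) = 27635.28×10 + 225.96×5 + 2396.75×4 + 61.08×33 + 3384.39×8 + 425.09×9 = 276352.8 + 1129.8 + 9587 + 2015.64 + 27075.12 + 3825.81 = 319986.17
Index = 358173.2 / 319986.17 × 100 = 111.9340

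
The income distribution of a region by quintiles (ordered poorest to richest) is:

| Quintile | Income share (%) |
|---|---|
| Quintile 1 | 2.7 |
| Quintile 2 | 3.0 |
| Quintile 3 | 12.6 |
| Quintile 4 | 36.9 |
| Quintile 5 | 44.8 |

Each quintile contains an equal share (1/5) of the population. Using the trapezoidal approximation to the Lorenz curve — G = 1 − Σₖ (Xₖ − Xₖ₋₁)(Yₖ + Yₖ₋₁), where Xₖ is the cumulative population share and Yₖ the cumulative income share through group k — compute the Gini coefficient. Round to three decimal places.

Cumulative income shares Yₖ: 0.0270, 0.0570, 0.1830, 0.5520, 1.0000
Σ (Xₖ−Xₖ₋₁)(Yₖ+Yₖ₋₁) = (1/5)(0.0270+0.0000) + (1/5)(0.0570+0.0270) + (1/5)(0.1830+0.0570) + (1/5)(0.5520+0.1830) + (1/5)(1.0000+0.5520)
  = 0.0054 + 0.0168 + 0.0480 + 0.1470 + 0.3104 = 0.5276
G = 1 − 0.5276 = 0.4724

0.472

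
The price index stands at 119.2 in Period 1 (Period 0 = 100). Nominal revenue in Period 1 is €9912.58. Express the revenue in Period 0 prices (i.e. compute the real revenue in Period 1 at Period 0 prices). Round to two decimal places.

8315.92

Real = Nominal ÷ (Index/100) = 9912.58 ÷ (119.2/100)
     = 9912.58 ÷ 1.192 = 8315.9228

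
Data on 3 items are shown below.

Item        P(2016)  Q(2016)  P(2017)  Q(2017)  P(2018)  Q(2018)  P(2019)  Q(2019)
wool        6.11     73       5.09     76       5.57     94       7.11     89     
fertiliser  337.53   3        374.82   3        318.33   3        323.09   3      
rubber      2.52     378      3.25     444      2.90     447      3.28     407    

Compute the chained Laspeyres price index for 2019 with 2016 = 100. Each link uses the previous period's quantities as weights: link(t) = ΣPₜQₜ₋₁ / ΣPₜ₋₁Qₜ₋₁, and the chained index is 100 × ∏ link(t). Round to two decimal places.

Link 2016→2017:
ΣP(2017)Q(2016) = 5.09×73 + 374.82×3 + 3.25×378 = 371.57 + 1124.46 + 1228.5 = 2724.53
ΣP(2016)Q(2016) = 6.11×73 + 337.53×3 + 2.52×378 = 446.03 + 1012.59 + 952.56 = 2411.18
link = 2724.53/2411.18 = 1.129957
Link 2017→2018:
ΣP(2018)Q(2017) = 5.57×76 + 318.33×3 + 2.90×444 = 423.32 + 954.99 + 1287.6 = 2665.91
ΣP(2017)Q(2017) = 5.09×76 + 374.82×3 + 3.25×444 = 386.84 + 1124.46 + 1443 = 2954.3
link = 2665.91/2954.3 = 0.902383
Link 2018→2019:
ΣP(2019)Q(2018) = 7.11×94 + 323.09×3 + 3.28×447 = 668.34 + 969.27 + 1466.16 = 3103.77
ΣP(2018)Q(2018) = 5.57×94 + 318.33×3 + 2.90×447 = 523.58 + 954.99 + 1296.3 = 2774.87
link = 3103.77/2774.87 = 1.118528
Chained index = 100 × 1.129957 × 0.902383 × 1.118528 = 114.0512

114.05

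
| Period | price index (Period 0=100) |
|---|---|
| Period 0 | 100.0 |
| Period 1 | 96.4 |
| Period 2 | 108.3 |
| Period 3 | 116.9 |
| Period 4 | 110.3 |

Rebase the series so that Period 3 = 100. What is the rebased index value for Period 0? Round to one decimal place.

Rebased(Period 0) = 100.0 / 116.9 × 100 = 85.5432

85.5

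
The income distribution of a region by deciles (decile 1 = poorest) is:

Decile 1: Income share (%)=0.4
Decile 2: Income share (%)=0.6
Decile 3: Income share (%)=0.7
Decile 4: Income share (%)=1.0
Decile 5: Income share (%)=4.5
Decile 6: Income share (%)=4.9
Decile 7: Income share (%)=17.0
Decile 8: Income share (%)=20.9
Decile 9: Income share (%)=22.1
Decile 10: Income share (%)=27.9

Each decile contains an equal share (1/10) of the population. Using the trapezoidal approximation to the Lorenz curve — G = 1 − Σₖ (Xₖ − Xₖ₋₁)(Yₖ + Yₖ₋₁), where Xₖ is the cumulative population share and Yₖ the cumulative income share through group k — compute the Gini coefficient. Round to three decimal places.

0.547

Cumulative income shares Yₖ: 0.0040, 0.0100, 0.0170, 0.0270, 0.0720, 0.1210, 0.2910, 0.5000, 0.7210, 1.0000
Σ (Xₖ−Xₖ₋₁)(Yₖ+Yₖ₋₁) = (1/10)(0.0040+0.0000) + (1/10)(0.0100+0.0040) + (1/10)(0.0170+0.0100) + (1/10)(0.0270+0.0170) + (1/10)(0.0720+0.0270) + (1/10)(0.1210+0.0720) + (1/10)(0.2910+0.1210) + (1/10)(0.5000+0.2910) + (1/10)(0.7210+0.5000) + (1/10)(1.0000+0.7210)
  = 0.0004 + 0.0014 + 0.0027 + 0.0044 + 0.0099 + 0.0193 + 0.0412 + 0.0791 + 0.1221 + 0.1721 = 0.4526
G = 1 − 0.4526 = 0.5474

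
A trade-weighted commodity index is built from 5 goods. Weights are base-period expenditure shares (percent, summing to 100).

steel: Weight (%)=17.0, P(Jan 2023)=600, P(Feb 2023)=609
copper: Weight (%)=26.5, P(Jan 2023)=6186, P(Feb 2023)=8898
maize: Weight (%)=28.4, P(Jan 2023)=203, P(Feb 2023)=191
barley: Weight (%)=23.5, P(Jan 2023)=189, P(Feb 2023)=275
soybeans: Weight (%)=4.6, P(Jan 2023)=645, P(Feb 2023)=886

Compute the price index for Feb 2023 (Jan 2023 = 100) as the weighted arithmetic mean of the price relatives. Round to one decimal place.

122.6

steel: 17.0 × (609/600) = 17.0 × 1.015000 = 17.2550
copper: 26.5 × (8898/6186) = 26.5 × 1.438409 = 38.1178
maize: 28.4 × (191/203) = 28.4 × 0.940887 = 26.7212
barley: 23.5 × (275/189) = 23.5 × 1.455026 = 34.1931
soybeans: 4.6 × (886/645) = 4.6 × 1.373643 = 6.3188
Index = Σ wᵢ·(p₁ᵢ/p₀ᵢ) = 17.2550 + 38.1178 + 26.7212 + 34.1931 + 6.3188 = 122.6059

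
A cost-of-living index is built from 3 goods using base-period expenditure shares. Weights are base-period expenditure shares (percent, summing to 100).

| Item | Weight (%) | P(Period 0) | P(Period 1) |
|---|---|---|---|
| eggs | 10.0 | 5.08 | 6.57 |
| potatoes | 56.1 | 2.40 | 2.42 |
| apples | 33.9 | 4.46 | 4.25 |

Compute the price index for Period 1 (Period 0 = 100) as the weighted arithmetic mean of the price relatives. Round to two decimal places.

101.80

eggs: 10.0 × (6.57/5.08) = 10.0 × 1.293307 = 12.9331
potatoes: 56.1 × (2.42/2.40) = 56.1 × 1.008333 = 56.5675
apples: 33.9 × (4.25/4.46) = 33.9 × 0.952915 = 32.3038
Index = Σ wᵢ·(p₁ᵢ/p₀ᵢ) = 12.9331 + 56.5675 + 32.3038 = 101.8044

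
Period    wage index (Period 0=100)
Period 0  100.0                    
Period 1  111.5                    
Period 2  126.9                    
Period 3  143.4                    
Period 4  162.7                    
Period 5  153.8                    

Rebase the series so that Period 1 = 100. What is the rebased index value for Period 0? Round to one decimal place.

Rebased(Period 0) = 100.0 / 111.5 × 100 = 89.6861

89.7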